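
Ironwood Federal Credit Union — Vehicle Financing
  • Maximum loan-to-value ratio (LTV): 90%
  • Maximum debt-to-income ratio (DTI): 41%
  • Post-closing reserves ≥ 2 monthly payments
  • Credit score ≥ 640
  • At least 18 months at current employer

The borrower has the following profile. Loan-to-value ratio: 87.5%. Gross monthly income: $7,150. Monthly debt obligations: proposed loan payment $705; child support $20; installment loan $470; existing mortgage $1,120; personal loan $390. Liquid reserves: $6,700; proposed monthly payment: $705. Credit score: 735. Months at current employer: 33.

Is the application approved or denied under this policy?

Approved

LTV 87.5% — within 90%
Total monthly debts = (705 + 20 + 470 + 1,120 + 390) = 2,705. Debt-to-income = 2,705/7,150 = 37.8% — meets 41% limit
Liquid reserves cover 6,700/705 = 9.5 months — ≥ 2 required
Credit score 735 ≥ 640 (meets)
Employment 33 ≥ 18 months
All criteria satisfied.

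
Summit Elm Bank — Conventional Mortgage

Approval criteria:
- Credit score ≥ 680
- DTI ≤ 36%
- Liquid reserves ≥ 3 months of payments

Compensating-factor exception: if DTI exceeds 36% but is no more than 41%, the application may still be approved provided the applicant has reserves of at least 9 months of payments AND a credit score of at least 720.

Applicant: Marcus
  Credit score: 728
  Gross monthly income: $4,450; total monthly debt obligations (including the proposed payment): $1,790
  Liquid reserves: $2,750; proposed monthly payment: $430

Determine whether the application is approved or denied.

Denied

Credit score 728 ≥ 680 (meets base)
DTI: 1,790 ÷ 4,450 = 40.2%, over the 36% base limit.
Liquid reserves cover 2,750/430 = 6.4 months — ≥ 3 required
DTI 40.2% is within the 36%–41% exception band; checking compensating factors.
Override check — reserves: 6.4 mo (short of 9); score: 728 (ok).
Override conditions not both satisfied; exception does not apply.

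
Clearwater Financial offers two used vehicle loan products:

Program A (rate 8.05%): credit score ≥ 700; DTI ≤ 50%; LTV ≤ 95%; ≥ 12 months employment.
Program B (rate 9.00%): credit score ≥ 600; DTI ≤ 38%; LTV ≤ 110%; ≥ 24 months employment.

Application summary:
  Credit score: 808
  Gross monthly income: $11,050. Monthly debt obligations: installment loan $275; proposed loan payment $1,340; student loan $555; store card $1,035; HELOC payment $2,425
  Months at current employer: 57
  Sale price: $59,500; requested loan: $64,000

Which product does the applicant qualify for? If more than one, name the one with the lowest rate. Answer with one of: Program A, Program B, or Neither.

Neither

Total debts = (275 + 1,340 + 555 + 1,035 + 2,425) = 5,630; DTI = 5,630/11,050 = 51%.
LTV = 64,000/59,500 = 107.6%.
Program A: score 808 ≥ 700; DTI 51% > 50%; LTV 107.6% > 95%; employment 57 ≥ 12 mo → does not qualify.
Program B: score 808 ≥ 600; DTI 51% > 38%; LTV 107.6% ≤ 110%; employment 57 ≥ 24 mo → does not qualify.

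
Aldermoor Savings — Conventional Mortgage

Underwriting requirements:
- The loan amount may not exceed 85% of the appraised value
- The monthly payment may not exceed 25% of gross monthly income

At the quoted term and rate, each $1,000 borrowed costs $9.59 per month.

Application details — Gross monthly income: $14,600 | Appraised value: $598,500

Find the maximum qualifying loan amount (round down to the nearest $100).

Payment cap: 25% × $14,600 = $3,650/month.
At $9.59 per $1,000, that supports 3,650/9.59 × 1,000 ≈ $380,604 → $380,600.
LTV cap: 85% × $598,500 = $508,725 → $508,700.
Binding constraint: payment-to-income.

$380,600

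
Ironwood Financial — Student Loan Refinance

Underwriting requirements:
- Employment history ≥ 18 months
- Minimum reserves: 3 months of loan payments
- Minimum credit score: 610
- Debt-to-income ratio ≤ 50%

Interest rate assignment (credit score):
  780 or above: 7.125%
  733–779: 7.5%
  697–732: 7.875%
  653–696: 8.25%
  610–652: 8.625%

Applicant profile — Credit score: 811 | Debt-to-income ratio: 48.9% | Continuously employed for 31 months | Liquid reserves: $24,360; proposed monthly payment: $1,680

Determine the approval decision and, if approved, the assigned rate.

Approved at 7.125%

Credit score 811 ≥ 610 (meets minimum)
Liquid reserves cover 24,360/1,680 = 14.5 months — ≥ 3 required
Employment 31 ≥ 18 months
Debt-to-income 48.9% vs 50% cap — pass
All requirements met. Score 811 falls in the 780 or above tier → 7.125%.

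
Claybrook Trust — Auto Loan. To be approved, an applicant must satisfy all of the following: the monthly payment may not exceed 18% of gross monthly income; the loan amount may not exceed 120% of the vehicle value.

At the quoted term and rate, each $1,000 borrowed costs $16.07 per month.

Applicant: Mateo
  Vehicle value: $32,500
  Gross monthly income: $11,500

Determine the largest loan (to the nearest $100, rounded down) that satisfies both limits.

Payment cap: 18% × $11,500 = $2,070/month.
At $16.07 per $1,000, that supports 2,070/16.07 × 1,000 ≈ $128,811 → $128,800.
LTV cap: 120% × $32,500 = $39,000 → $39,000.
Binding constraint: loan-to-value.

$39,000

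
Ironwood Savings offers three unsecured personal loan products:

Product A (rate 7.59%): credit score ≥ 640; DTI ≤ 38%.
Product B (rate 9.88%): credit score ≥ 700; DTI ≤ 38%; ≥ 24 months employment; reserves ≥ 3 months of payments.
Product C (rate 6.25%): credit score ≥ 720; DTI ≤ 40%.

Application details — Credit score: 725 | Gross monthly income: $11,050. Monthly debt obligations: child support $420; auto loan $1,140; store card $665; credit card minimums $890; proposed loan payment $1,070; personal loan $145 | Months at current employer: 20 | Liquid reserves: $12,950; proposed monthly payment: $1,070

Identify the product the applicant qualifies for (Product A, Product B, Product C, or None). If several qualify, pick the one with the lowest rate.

Total debts = (420 + 1,140 + 665 + 890 + 1,070 + 145) = 4,330; DTI = 4,330/11,050 = 39.2%.
Reserves = 12,950/1,070 = 12.1 months.
Product A: score 725 ≥ 640; DTI 39.2% > 38% → does not qualify.
Product B: score 725 ≥ 700; DTI 39.2% > 38%; employment 20 < 24 mo; reserves 12.1 ≥ 3 mo → does not qualify.
Product C: score 725 ≥ 720; DTI 39.2% ≤ 40% → qualifies.

Product C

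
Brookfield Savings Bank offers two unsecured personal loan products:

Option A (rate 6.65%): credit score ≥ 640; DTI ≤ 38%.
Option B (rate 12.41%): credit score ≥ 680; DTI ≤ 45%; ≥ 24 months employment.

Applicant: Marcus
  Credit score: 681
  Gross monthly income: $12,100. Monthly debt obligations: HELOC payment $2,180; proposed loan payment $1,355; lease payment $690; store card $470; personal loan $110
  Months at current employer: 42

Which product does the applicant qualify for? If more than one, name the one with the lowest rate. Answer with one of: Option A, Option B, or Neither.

Total debts = (2,180 + 1,355 + 690 + 470 + 110) = 4,805; DTI = 4,805/12,100 = 39.7%.
Option A: score 681 ≥ 640; DTI 39.7% > 38% → does not qualify.
Option B: score 681 ≥ 680; DTI 39.7% ≤ 45%; employment 42 ≥ 24 mo → qualifies.

Option B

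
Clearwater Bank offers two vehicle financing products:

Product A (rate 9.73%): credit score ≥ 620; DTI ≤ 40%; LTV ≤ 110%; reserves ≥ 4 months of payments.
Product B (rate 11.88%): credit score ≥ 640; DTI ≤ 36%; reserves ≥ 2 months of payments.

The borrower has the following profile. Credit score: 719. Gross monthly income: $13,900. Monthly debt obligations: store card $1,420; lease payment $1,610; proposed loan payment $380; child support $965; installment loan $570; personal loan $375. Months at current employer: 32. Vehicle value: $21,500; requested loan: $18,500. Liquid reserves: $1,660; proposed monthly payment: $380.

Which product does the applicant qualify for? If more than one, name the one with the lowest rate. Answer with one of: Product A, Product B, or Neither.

Total debts = (1,420 + 1,610 + 380 + 965 + 570 + 375) = 5,320; DTI = 5,320/13,900 = 38.3%.
LTV = 18,500/21,500 = 86%.
Reserves = 1,660/380 = 4.4 months.
Product A: score 719 ≥ 620; DTI 38.3% ≤ 40%; LTV 86% ≤ 110%; reserves 4.4 ≥ 4 mo → qualifies.
Product B: score 719 ≥ 640; DTI 38.3% > 36%; reserves 4.4 ≥ 2 mo → does not qualify.

Product A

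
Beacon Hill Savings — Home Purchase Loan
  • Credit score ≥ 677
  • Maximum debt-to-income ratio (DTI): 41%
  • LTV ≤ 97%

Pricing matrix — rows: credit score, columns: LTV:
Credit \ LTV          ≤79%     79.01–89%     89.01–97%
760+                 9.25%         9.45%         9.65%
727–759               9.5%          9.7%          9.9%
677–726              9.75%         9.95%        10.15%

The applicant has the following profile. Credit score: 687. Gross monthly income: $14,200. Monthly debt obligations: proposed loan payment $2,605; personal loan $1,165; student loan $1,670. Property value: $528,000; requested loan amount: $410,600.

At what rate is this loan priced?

9.75%

Credit score 687 ≥ 677; Total monthly debts = (2,605 + 1,165 + 1,670) = 5,440. Debt-to-income = 5,440/14,200 = 38.3% — meets 41% limit
LTV = 410,600/528,000 = 77.8% ≤ 97%
Credit 687 → row 677–726; LTV 77.8% → column ≤79%. Grid cell → 9.75%.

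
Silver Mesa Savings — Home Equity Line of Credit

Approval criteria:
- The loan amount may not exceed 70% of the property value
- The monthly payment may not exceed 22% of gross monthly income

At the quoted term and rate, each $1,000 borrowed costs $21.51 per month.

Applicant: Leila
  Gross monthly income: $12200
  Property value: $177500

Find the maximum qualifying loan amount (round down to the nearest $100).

Payment cap: 22% × $12,200 = $2,684/month.
At $21.51 per $1,000, that supports 2,684/21.51 × 1,000 ≈ $124,779 → $124,700.
LTV cap: 70% × $177,500 = $124,250 → $124,200.
Binding constraint: loan-to-value.

$124,200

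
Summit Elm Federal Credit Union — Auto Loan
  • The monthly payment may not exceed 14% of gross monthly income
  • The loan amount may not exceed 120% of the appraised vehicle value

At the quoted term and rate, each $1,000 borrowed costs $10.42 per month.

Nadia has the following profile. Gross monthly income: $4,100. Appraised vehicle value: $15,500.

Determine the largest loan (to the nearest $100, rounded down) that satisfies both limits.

Payment cap: 14% × $4,100 = $574/month.
At $10.42 per $1,000, that supports 574/10.42 × 1,000 ≈ $55,086 → $55,000.
LTV cap: 120% × $15,500 = $18,600 → $18,600.
Binding constraint: loan-to-value.

$18,600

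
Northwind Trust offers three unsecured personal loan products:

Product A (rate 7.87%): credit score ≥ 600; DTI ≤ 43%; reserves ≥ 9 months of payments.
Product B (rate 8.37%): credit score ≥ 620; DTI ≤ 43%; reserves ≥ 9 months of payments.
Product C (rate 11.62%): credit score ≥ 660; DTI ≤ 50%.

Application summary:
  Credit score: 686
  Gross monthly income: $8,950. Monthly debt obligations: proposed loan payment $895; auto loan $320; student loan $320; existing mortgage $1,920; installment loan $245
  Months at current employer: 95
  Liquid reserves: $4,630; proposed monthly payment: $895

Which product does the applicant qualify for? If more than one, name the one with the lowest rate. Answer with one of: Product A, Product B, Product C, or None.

Total debts = (895 + 320 + 320 + 1,920 + 245) = 3,700; DTI = 3,700/8,950 = 41.3%.
Reserves = 4,630/895 = 5.2 months.
Product A: score 686 ≥ 600; DTI 41.3% ≤ 43%; reserves 5.2 < 9 mo → does not qualify.
Product B: score 686 ≥ 620; DTI 41.3% ≤ 43%; reserves 5.2 < 9 mo → does not qualify.
Product C: score 686 ≥ 660; DTI 41.3% ≤ 50% → qualifies.

Product C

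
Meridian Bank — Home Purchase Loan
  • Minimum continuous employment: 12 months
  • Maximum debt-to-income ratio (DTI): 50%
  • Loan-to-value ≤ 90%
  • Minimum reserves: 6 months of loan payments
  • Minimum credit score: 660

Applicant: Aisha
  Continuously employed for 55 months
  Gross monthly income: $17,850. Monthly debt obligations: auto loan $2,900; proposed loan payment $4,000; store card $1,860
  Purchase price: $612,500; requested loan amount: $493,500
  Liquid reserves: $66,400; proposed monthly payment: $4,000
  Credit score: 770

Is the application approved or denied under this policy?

Employment 55 ≥ 12 months
Total monthly debts = (2,900 + 4,000 + 1,860) = 8,760. Debt-to-income = 8,760/17,850 = 49.1% — meets 50% limit
LTV = 493,500/612,500 = 80.6% ≤ 90%
Reserves = 66,400/4,000 = 16.6 months ≥ 6
Credit score 770 ≥ 660 (meets)
All criteria satisfied.

Approved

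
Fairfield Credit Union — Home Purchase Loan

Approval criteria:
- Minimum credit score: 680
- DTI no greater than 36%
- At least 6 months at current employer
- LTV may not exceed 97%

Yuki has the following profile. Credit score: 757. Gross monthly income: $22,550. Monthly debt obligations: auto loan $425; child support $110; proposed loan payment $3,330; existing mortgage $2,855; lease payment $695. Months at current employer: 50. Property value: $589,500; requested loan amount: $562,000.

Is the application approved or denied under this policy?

Approved

Credit score 757 ≥ 680 (meets)
Total monthly debts = (425 + 110 + 3,330 + 2,855 + 695) = 7,415. Debt-to-income = 7,415/22,550 = 32.9% — meets 36% limit
Employment 50 ≥ 6 months
LTV: 562,000 ÷ 589,500 = 95.3%, within 97% cap
All criteria satisfied.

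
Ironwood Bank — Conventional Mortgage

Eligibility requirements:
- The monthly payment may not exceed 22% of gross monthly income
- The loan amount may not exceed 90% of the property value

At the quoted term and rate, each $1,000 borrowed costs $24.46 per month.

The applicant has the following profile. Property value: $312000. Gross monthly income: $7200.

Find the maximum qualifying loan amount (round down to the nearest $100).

$64,700

Payment cap: 22% × $7,200 = $1,584/month.
At $24.46 per $1,000, that supports 1,584/24.46 × 1,000 ≈ $64,758 → $64,700.
LTV cap: 90% × $312,000 = $280,800 → $280,800.
Binding constraint: payment-to-income.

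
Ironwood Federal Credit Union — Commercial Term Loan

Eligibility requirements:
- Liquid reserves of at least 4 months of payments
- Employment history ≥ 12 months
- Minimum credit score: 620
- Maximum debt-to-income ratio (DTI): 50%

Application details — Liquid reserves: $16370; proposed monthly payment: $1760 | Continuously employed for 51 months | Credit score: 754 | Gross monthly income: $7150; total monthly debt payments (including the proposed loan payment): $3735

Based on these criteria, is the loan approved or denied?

Denied

Liquid reserves cover 16,370/1,760 = 9.3 months — ≥ 4 required
Employment 51 ≥ 12 months
Credit score 754 ≥ 620 (meets)
DTI: 3,735 ÷ 7,150 = 52.2%, exceeds the 50% cap
Fails on DTI.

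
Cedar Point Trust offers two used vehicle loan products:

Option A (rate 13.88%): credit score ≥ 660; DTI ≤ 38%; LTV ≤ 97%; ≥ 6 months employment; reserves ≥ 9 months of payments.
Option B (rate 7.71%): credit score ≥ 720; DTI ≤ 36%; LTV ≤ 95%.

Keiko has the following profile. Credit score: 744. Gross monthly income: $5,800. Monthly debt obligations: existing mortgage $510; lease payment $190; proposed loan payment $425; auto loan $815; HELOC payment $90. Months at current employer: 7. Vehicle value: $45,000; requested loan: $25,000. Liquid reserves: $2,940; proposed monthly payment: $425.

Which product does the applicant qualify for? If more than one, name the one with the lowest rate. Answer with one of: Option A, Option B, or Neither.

Option B

Total debts = (510 + 190 + 425 + 815 + 90) = 2,030; DTI = 2,030/5,800 = 35%.
LTV = 25,000/45,000 = 55.6%.
Reserves = 2,940/425 = 6.9 months.
Option A: score 744 ≥ 660; DTI 35% ≤ 38%; LTV 55.6% ≤ 97%; employment 7 ≥ 6 mo; reserves 6.9 < 9 mo → does not qualify.
Option B: score 744 ≥ 720; DTI 35% ≤ 36%; LTV 55.6% ≤ 95% → qualifies.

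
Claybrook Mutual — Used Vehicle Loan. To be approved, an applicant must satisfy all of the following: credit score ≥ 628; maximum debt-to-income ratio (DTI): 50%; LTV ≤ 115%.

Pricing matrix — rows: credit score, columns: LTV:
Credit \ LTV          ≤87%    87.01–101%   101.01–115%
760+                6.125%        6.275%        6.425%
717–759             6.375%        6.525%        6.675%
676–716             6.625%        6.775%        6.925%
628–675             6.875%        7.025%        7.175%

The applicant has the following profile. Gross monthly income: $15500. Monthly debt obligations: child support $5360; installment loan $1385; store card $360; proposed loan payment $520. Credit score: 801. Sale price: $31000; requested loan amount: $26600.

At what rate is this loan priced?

Credit score 801 ≥ 628; Total monthly debts = (5,360 + 1,385 + 360 + 520) = 7,625. Debt-to-income = 7,625/15,500 = 49.2% — meets 50% limit
LTV = 26,600/31,000 = 85.8% ≤ 115%
Score 801 is in the 760+ band; LTV 85.8% is in the ≤87% band → 6.125%.

6.125%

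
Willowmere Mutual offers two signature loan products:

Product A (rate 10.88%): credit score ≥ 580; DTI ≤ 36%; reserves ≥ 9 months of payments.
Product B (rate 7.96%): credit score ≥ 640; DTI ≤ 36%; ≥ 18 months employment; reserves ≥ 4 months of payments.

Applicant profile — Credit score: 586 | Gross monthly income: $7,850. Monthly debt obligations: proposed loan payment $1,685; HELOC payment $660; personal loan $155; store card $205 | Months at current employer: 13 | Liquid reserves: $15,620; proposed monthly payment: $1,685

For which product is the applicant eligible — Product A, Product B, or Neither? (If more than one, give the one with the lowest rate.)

Total debts = (1,685 + 660 + 155 + 205) = 2,705; DTI = 2,705/7,850 = 34.5%.
Reserves = 15,620/1,685 = 9.3 months.
Product A: score 586 ≥ 580; DTI 34.5% ≤ 36%; reserves 9.3 ≥ 9 mo → qualifies.
Product B: score 586 < 640; DTI 34.5% ≤ 36%; employment 13 < 18 mo; reserves 9.3 ≥ 4 mo → does not qualify.

Product A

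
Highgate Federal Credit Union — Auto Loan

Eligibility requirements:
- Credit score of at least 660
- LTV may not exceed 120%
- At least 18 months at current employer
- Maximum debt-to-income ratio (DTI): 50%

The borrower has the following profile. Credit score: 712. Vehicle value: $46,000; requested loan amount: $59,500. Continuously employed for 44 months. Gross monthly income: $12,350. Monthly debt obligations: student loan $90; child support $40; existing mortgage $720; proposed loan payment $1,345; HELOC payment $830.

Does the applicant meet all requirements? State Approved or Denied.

Denied

Credit score 712 ≥ 660 (meets)
Loan-to-value = 59,500/46,000 = 129.3% — fail (120% max)
Employment 44 ≥ 18 months
Total monthly debts = (90 + 40 + 720 + 1,345 + 830) = 3,025. Debt-to-income = 3,025/12,350 = 24.5% — meets 50% limit
Fails on LTV.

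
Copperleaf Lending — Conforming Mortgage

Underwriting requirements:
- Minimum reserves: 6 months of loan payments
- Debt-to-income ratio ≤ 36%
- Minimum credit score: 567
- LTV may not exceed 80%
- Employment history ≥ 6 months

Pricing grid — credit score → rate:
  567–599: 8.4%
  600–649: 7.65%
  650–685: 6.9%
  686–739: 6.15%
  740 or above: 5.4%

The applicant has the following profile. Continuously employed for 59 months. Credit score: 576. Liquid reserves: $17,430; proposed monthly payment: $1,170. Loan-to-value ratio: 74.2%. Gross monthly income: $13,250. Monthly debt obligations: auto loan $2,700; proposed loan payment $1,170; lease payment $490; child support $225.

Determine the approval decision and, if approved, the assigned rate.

Approved at 8.4%

Credit score 576 ≥ 567 (meets minimum)
Reserves: 17,430 ÷ 1,170 = 14.9 months (meets 6-month minimum)
Total monthly debts = (2,700 + 1,170 + 490 + 225) = 4,585. DTI: 4,585 ÷ 13,250 = 34.6%, within the 36% cap
Employment 59 ≥ 6 months
LTV 74.2% — within 80%
All requirements met. Score 576 falls in the 567–599 tier → 8.4%.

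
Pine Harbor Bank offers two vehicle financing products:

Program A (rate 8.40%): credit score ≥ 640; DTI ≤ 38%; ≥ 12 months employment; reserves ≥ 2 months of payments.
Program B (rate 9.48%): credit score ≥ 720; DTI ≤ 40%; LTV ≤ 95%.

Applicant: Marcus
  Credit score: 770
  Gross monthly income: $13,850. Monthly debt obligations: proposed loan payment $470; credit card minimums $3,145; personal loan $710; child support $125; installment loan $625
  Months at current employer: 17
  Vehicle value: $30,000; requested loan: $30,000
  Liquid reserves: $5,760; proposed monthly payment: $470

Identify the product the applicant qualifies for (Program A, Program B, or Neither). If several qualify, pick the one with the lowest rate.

Program A

Total debts = (470 + 3,145 + 710 + 125 + 625) = 5,075; DTI = 5,075/13,850 = 36.6%.
LTV = 30,000/30,000 = 100%.
Reserves = 5,760/470 = 12.3 months.
Program A: score 770 ≥ 640; DTI 36.6% ≤ 38%; employment 17 ≥ 12 mo; reserves 12.3 ≥ 2 mo → qualifies.
Program B: score 770 ≥ 720; DTI 36.6% ≤ 40%; LTV 100% > 95% → does not qualify.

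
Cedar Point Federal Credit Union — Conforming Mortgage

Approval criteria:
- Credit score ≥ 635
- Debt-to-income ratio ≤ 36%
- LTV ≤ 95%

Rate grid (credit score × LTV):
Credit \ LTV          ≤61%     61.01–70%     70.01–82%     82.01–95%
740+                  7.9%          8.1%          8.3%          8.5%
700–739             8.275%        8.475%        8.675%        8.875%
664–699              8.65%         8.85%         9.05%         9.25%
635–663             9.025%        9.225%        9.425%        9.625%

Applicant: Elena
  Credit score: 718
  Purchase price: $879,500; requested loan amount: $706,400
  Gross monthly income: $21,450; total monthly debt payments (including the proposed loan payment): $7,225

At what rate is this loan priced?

Credit score 718 ≥ 635; DTI: 7,225 ÷ 21,450 = 33.7%, within the 36% cap
LTV = 706,400/879,500 = 80.3% ≤ 95%
Score 718 is in the 700–739 band; LTV 80.3% is in the 70.01–82% band → 8.675%.

8.675%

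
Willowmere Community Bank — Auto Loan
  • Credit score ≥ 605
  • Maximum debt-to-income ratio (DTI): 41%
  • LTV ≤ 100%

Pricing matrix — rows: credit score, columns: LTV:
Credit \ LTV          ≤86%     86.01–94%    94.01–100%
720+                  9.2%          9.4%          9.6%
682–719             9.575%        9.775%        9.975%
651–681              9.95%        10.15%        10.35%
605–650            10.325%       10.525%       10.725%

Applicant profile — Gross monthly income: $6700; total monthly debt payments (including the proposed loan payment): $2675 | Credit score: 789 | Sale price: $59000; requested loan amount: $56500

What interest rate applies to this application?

Credit score 789 ≥ 605; DTI: 2,675 ÷ 6,700 = 39.9%, within the 41% cap
Loan-to-value = 56,500/59,000 = 95.8% — pass (100% max)
Row: 789 falls in 720+. Column: 95.8% falls in 94.01–100%. Rate = 9.6%.

9.6%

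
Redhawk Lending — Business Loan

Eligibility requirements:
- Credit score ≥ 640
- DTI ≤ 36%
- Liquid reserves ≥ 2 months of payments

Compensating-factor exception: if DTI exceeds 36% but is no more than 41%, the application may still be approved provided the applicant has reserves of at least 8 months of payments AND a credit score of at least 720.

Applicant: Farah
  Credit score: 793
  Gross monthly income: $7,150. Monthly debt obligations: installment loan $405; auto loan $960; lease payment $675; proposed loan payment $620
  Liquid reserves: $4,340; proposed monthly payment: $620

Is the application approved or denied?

Credit score 793 ≥ 640 (meets base)
Total debts = (405 + 960 + 675 + 620) = 2,660. DTI: 2,660 ÷ 7,150 = 37.2%, over the 36% base limit.
Reserves: 4,340 ÷ 620 = 7.0 months (meets 2-month minimum)
DTI 37.2% is within the 36%–41% exception band; checking compensating factors.
Reserves 7.0 < 8 months; credit score 793 ≥ 720.
Override conditions not both satisfied; exception does not apply.

Denied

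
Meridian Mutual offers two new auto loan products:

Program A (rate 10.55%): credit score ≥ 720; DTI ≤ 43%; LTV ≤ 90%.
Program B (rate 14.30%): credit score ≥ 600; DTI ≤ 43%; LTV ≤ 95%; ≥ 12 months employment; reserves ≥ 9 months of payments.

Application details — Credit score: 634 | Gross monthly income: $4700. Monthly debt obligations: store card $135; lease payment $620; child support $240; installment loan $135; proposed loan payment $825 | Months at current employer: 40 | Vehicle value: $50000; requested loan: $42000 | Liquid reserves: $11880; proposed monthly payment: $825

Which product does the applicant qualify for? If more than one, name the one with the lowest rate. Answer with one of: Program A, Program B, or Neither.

Total debts = (135 + 620 + 240 + 135 + 825) = 1,955; DTI = 1,955/4,700 = 41.6%.
LTV = 42,000/50,000 = 84%.
Reserves = 11,880/825 = 14.4 months.
Program A: score 634 < 720; DTI 41.6% ≤ 43%; LTV 84% ≤ 90% → does not qualify.
Program B: score 634 ≥ 600; DTI 41.6% ≤ 43%; LTV 84% ≤ 95%; employment 40 ≥ 12 mo; reserves 14.4 ≥ 9 mo → qualifies.

Program B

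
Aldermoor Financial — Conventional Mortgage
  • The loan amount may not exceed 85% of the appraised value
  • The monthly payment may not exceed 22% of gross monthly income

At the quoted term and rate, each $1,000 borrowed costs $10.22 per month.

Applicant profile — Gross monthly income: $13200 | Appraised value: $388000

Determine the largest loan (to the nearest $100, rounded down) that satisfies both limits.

Payment cap: 22% × $13,200 = $2,904/month.
At $10.22 per $1,000, that supports 2,904/10.22 × 1,000 ≈ $284,148 → $284,100.
LTV cap: 85% × $388,000 = $329,800 → $329,800.
Binding constraint: payment-to-income.

$284,100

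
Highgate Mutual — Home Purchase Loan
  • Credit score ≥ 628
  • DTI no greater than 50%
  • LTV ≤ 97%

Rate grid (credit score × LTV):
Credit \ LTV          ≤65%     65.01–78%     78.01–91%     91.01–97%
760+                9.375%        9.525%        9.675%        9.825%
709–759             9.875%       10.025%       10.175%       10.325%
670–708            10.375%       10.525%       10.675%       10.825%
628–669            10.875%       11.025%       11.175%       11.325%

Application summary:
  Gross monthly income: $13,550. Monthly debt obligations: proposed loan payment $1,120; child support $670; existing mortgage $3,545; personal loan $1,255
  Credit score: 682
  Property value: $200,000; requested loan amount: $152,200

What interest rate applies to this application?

Credit score 682 ≥ 628; Total monthly debts = (1,120 + 670 + 3,545 + 1,255) = 6,590. Debt-to-income = 6,590/13,550 = 48.6% — meets 50% limit
LTV: 152,200 ÷ 200,000 = 76.1%, within 97% cap
Credit 682 → row 670–708; LTV 76.1% → column 65.01–78%. Grid cell → 10.525%.

10.525%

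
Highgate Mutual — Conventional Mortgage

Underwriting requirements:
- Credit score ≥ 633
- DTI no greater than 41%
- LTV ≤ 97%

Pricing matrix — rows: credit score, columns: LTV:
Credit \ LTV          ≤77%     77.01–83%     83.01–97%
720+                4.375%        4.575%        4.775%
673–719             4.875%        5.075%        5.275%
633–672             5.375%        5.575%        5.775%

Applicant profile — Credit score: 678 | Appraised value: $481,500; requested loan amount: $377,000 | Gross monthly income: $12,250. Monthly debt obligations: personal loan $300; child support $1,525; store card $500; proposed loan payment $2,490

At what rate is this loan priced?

Credit score 678 ≥ 633; Total monthly debts = (300 + 1,525 + 500 + 2,490) = 4,815. DTI = 4,815/12,250 = 39.3% ≤ 41%
LTV: 377,000 ÷ 481,500 = 78.3%, within 97% cap
Credit 678 → row 673–719; LTV 78.3% → column 77.01–83%. Grid cell → 5.075%.

5.075%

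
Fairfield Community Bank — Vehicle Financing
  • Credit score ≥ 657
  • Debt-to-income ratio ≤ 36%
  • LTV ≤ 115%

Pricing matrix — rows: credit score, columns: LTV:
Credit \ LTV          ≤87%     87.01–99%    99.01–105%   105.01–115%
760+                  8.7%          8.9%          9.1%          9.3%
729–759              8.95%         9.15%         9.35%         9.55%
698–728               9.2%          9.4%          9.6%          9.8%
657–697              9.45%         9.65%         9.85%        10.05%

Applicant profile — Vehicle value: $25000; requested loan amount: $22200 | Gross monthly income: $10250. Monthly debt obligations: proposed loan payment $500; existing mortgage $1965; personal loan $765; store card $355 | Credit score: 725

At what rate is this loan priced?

Credit score 725 ≥ 657; Total monthly debts = (500 + 1,965 + 765 + 355) = 3,585. DTI = 3,585/10,250 = 35% ≤ 36%
LTV: 22,200 ÷ 25,000 = 88.8%, within 115% cap
Score 725 is in the 698–728 band; LTV 88.8% is in the 87.01–99% band → 9.4%.

9.4%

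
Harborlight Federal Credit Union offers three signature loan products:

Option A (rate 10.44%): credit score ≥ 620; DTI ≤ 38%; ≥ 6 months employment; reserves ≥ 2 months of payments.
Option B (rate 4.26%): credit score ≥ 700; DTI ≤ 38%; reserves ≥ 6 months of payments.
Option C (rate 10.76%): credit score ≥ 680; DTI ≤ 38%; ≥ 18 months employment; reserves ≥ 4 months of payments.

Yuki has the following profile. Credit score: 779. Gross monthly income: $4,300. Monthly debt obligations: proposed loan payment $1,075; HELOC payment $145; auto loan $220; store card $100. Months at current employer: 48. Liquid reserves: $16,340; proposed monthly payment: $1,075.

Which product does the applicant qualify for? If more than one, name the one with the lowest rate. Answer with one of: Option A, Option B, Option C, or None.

Total debts = (1,075 + 145 + 220 + 100) = 1,540; DTI = 1,540/4,300 = 35.8%.
Reserves = 16,340/1,075 = 15.2 months.
Option A: score 779 ≥ 620; DTI 35.8% ≤ 38%; employment 48 ≥ 6 mo; reserves 15.2 ≥ 2 mo → qualifies.
Option B: score 779 ≥ 700; DTI 35.8% ≤ 38%; reserves 15.2 ≥ 6 mo → qualifies.
Option C: score 779 ≥ 680; DTI 35.8% ≤ 38%; employment 48 ≥ 18 mo; reserves 15.2 ≥ 4 mo → qualifies.
Qualifying: Option A, Option B, Option C. Lowest rate is 4.26% → Option B.

Option B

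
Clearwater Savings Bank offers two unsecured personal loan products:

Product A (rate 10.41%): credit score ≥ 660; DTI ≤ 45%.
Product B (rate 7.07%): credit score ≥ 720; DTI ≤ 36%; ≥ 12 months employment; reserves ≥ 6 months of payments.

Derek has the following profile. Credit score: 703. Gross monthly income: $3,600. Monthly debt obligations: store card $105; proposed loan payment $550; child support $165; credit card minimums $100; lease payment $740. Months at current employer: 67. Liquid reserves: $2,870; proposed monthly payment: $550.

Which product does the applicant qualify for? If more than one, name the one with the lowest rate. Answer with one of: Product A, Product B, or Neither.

Total debts = (105 + 550 + 165 + 100 + 740) = 1,660; DTI = 1,660/3,600 = 46.1%.
Reserves = 2,870/550 = 5.2 months.
Product A: score 703 ≥ 660; DTI 46.1% > 45% → does not qualify.
Product B: score 703 < 720; DTI 46.1% > 36%; employment 67 ≥ 12 mo; reserves 5.2 < 6 mo → does not qualify.

Neither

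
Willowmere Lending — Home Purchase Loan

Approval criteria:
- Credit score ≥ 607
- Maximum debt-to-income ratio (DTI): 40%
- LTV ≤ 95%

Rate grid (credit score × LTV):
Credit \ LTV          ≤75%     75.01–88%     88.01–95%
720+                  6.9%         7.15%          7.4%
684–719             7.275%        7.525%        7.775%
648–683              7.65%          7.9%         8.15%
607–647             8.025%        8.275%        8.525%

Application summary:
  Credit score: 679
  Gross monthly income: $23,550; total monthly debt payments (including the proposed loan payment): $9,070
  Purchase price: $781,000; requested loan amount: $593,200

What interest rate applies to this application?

Credit score 679 ≥ 607; Debt-to-income = 9,070/23,550 = 38.5% — meets 40% limit
Loan-to-value = 593,200/781,000 = 76% — pass (95% max)
Score 679 is in the 648–683 band; LTV 76% is in the 75.01–88% band → 7.9%.

7.9%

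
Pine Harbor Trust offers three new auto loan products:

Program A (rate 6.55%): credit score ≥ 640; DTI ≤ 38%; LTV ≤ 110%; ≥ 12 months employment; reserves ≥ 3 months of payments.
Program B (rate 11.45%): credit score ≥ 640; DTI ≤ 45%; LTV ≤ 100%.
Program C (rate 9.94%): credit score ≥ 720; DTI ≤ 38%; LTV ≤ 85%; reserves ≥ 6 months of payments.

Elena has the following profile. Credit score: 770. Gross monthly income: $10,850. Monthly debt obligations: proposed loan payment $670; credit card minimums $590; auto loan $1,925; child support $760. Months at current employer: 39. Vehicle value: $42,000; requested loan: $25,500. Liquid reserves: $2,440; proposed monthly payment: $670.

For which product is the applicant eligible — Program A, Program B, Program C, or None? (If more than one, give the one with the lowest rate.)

Program A

Total debts = (670 + 590 + 1,925 + 760) = 3,945; DTI = 3,945/10,850 = 36.4%.
LTV = 25,500/42,000 = 60.7%.
Reserves = 2,440/670 = 3.6 months.
Program A: score 770 ≥ 640; DTI 36.4% ≤ 38%; LTV 60.7% ≤ 110%; employment 39 ≥ 12 mo; reserves 3.6 ≥ 3 mo → qualifies.
Program B: score 770 ≥ 640; DTI 36.4% ≤ 45%; LTV 60.7% ≤ 100% → qualifies.
Program C: score 770 ≥ 720; DTI 36.4% ≤ 38%; LTV 60.7% ≤ 85%; reserves 3.6 < 6 mo → does not qualify.
Qualifying: Program A, Program B. Lowest rate is 6.55% → Program A.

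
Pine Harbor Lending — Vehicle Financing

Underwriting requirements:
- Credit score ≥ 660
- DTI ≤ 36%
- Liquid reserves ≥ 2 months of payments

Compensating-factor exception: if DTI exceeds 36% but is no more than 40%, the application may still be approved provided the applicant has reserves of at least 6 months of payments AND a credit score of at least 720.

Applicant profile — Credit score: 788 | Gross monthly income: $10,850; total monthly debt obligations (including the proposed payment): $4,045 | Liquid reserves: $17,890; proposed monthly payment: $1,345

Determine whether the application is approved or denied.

Credit score 788 ≥ 660 (meets base)
DTI: 4,045 ÷ 10,850 = 37.3%, over the 36% base limit.
Reserves = 17,890/1,345 = 13.3 months ≥ 2
37.3% falls in the override range (36%–40%), so the compensating-factor test applies.
Override check — reserves: 13.3 mo (ok); score: 788 (ok).
Both compensating conditions met → exception applies.

Approved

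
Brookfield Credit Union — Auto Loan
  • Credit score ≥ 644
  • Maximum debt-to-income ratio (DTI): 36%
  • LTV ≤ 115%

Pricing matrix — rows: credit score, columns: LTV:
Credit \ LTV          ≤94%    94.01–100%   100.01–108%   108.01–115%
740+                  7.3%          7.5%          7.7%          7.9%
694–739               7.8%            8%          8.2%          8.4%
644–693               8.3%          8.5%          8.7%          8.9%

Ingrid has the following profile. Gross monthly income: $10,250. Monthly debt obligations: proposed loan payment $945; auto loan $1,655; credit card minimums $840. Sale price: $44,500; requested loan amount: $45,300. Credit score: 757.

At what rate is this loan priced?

7.7%

Credit score 757 ≥ 644; Total monthly debts = (945 + 1,655 + 840) = 3,440. Debt-to-income = 3,440/10,250 = 33.6% — meets 36% limit
Loan-to-value = 45,300/44,500 = 101.8% — pass (115% max)
Score 757 is in the 740+ band; LTV 101.8% is in the 100.01–108% band → 7.7%.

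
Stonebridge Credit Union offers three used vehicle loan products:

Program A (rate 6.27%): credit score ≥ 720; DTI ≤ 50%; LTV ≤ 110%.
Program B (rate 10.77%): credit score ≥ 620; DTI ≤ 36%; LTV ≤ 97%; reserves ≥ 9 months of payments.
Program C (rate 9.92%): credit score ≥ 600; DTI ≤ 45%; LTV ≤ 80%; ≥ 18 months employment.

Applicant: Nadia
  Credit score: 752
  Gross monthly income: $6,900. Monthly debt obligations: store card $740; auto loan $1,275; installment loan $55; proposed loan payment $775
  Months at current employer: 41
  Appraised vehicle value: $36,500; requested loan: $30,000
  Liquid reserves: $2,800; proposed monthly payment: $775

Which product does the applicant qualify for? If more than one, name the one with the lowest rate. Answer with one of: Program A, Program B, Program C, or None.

Total debts = (740 + 1,275 + 55 + 775) = 2,845; DTI = 2,845/6,900 = 41.2%.
LTV = 30,000/36,500 = 82.2%.
Reserves = 2,800/775 = 3.6 months.
Program A: score 752 ≥ 720; DTI 41.2% ≤ 50%; LTV 82.2% ≤ 110% → qualifies.
Program B: score 752 ≥ 620; DTI 41.2% > 36%; LTV 82.2% ≤ 97%; reserves 3.6 < 9 mo → does not qualify.
Program C: score 752 ≥ 600; DTI 41.2% ≤ 45%; LTV 82.2% > 80%; employment 41 ≥ 18 mo → does not qualify.

Program A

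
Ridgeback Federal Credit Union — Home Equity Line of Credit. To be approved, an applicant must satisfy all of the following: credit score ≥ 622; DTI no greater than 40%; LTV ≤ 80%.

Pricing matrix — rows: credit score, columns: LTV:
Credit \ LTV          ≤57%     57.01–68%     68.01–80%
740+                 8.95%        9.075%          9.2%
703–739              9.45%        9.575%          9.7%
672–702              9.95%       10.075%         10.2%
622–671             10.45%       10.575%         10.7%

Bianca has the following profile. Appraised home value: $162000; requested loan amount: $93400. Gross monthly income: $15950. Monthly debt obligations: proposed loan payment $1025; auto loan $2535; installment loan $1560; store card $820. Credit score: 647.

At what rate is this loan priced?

10.575%

Credit score 647 ≥ 622; Total monthly debts = (1,025 + 2,535 + 1,560 + 820) = 5,940. Debt-to-income = 5,940/15,950 = 37.2% — meets 40% limit
Loan-to-value = 93,400/162,000 = 57.7% — pass (80% max)
Row: 647 falls in 622–671. Column: 57.7% falls in 57.01–68%. Rate = 10.575%.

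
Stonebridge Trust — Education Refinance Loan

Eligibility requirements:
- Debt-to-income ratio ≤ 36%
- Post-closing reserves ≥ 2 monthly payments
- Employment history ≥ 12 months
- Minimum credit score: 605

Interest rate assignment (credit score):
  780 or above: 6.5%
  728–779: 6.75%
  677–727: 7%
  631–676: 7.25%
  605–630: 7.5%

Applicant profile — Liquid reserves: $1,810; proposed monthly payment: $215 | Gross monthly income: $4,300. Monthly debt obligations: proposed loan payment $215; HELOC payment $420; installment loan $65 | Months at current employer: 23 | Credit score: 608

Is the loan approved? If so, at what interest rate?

Approved at 7.5%

Credit score 608 ≥ 605 (meets minimum)
Total monthly debts = (215 + 420 + 65) = 700. DTI = 700/4,300 = 16.3% ≤ 36%
Liquid reserves cover 1,810/215 = 8.4 months — ≥ 2 required
Employment 23 ≥ 12 months
All requirements met. Score 608 falls in the 605–630 tier → 7.5%.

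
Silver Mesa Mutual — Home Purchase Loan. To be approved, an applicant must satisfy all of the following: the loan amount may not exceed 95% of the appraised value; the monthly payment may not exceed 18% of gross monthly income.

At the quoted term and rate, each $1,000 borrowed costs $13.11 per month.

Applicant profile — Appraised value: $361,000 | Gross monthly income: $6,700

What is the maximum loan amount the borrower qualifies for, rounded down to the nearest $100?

Payment cap: 18% × $6,700 = $1,206/month.
At $13.11 per $1,000, that supports 1,206/13.11 × 1,000 ≈ $91,990 → $91,900.
LTV cap: 95% × $361,000 = $342,950 → $342,900.
Binding constraint: payment-to-income.

$91,900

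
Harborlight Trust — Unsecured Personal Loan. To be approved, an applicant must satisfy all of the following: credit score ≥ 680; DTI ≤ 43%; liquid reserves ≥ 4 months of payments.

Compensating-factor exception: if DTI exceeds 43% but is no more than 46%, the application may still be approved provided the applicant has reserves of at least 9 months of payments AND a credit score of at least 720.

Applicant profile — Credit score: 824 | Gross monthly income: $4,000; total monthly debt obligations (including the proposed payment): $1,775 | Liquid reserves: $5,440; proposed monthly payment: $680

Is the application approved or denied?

Credit score 824 ≥ 680 (meets base)
DTI = 1,775/4,000 = 44.4% > 43% — standard DTI limit exceeded.
Reserves = 5,440/680 = 8.0 months ≥ 4
44.4% falls in the override range (43%–46%), so the compensating-factor test applies.
Override check — reserves: 8.0 mo (short of 9); score: 824 (ok).
Compensating-factor requirement not fully met.

Denied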